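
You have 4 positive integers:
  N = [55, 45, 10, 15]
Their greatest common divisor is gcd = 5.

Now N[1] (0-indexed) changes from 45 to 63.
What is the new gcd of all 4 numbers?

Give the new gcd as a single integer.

Numbers: [55, 45, 10, 15], gcd = 5
Change: index 1, 45 -> 63
gcd of the OTHER numbers (without index 1): gcd([55, 10, 15]) = 5
New gcd = gcd(g_others, new_val) = gcd(5, 63) = 1

Answer: 1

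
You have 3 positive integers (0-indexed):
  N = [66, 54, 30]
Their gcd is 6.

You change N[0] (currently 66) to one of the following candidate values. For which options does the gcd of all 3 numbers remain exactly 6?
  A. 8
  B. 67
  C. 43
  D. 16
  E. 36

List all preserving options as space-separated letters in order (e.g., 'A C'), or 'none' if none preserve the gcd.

Answer: E

Derivation:
Old gcd = 6; gcd of others (without N[0]) = 6
New gcd for candidate v: gcd(6, v). Preserves old gcd iff gcd(6, v) = 6.
  Option A: v=8, gcd(6,8)=2 -> changes
  Option B: v=67, gcd(6,67)=1 -> changes
  Option C: v=43, gcd(6,43)=1 -> changes
  Option D: v=16, gcd(6,16)=2 -> changes
  Option E: v=36, gcd(6,36)=6 -> preserves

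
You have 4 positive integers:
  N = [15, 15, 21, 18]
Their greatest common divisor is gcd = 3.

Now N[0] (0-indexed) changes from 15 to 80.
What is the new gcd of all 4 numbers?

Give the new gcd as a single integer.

Numbers: [15, 15, 21, 18], gcd = 3
Change: index 0, 15 -> 80
gcd of the OTHER numbers (without index 0): gcd([15, 21, 18]) = 3
New gcd = gcd(g_others, new_val) = gcd(3, 80) = 1

Answer: 1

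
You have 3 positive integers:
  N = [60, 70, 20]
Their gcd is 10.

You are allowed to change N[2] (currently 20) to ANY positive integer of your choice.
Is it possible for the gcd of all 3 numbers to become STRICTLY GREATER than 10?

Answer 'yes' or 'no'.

Answer: no

Derivation:
Current gcd = 10
gcd of all OTHER numbers (without N[2]=20): gcd([60, 70]) = 10
The new gcd after any change is gcd(10, new_value).
This can be at most 10.
Since 10 = old gcd 10, the gcd can only stay the same or decrease.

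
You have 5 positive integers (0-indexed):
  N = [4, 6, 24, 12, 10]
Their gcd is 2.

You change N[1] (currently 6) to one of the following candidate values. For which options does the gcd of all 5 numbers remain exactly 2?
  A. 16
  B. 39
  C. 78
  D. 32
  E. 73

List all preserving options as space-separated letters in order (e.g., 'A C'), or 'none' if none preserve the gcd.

Old gcd = 2; gcd of others (without N[1]) = 2
New gcd for candidate v: gcd(2, v). Preserves old gcd iff gcd(2, v) = 2.
  Option A: v=16, gcd(2,16)=2 -> preserves
  Option B: v=39, gcd(2,39)=1 -> changes
  Option C: v=78, gcd(2,78)=2 -> preserves
  Option D: v=32, gcd(2,32)=2 -> preserves
  Option E: v=73, gcd(2,73)=1 -> changes

Answer: A C D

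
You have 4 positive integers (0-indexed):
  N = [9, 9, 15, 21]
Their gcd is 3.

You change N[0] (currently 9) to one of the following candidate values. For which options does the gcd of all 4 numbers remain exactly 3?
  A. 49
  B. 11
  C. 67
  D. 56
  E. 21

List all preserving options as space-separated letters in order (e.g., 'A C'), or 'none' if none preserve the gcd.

Old gcd = 3; gcd of others (without N[0]) = 3
New gcd for candidate v: gcd(3, v). Preserves old gcd iff gcd(3, v) = 3.
  Option A: v=49, gcd(3,49)=1 -> changes
  Option B: v=11, gcd(3,11)=1 -> changes
  Option C: v=67, gcd(3,67)=1 -> changes
  Option D: v=56, gcd(3,56)=1 -> changes
  Option E: v=21, gcd(3,21)=3 -> preserves

Answer: E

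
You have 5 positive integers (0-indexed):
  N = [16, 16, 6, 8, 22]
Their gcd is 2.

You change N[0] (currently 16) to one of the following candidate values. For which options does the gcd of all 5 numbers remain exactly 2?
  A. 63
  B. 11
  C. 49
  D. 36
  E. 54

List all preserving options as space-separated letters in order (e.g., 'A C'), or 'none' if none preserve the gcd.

Answer: D E

Derivation:
Old gcd = 2; gcd of others (without N[0]) = 2
New gcd for candidate v: gcd(2, v). Preserves old gcd iff gcd(2, v) = 2.
  Option A: v=63, gcd(2,63)=1 -> changes
  Option B: v=11, gcd(2,11)=1 -> changes
  Option C: v=49, gcd(2,49)=1 -> changes
  Option D: v=36, gcd(2,36)=2 -> preserves
  Option E: v=54, gcd(2,54)=2 -> preserves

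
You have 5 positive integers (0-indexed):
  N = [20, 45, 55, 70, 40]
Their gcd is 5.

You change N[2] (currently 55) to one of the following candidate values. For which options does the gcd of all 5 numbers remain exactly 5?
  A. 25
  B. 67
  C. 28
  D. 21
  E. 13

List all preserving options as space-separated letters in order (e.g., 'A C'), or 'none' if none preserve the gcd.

Old gcd = 5; gcd of others (without N[2]) = 5
New gcd for candidate v: gcd(5, v). Preserves old gcd iff gcd(5, v) = 5.
  Option A: v=25, gcd(5,25)=5 -> preserves
  Option B: v=67, gcd(5,67)=1 -> changes
  Option C: v=28, gcd(5,28)=1 -> changes
  Option D: v=21, gcd(5,21)=1 -> changes
  Option E: v=13, gcd(5,13)=1 -> changes

Answer: A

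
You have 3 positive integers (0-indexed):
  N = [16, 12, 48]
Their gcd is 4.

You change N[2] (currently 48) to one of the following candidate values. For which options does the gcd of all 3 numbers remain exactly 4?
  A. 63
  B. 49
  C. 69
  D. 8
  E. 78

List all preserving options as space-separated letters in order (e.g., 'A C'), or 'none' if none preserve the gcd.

Answer: D

Derivation:
Old gcd = 4; gcd of others (without N[2]) = 4
New gcd for candidate v: gcd(4, v). Preserves old gcd iff gcd(4, v) = 4.
  Option A: v=63, gcd(4,63)=1 -> changes
  Option B: v=49, gcd(4,49)=1 -> changes
  Option C: v=69, gcd(4,69)=1 -> changes
  Option D: v=8, gcd(4,8)=4 -> preserves
  Option E: v=78, gcd(4,78)=2 -> changes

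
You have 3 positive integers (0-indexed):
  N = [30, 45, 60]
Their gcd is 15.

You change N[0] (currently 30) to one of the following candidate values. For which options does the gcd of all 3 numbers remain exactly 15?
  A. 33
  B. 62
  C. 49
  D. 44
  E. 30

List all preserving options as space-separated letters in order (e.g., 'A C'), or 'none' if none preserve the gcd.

Answer: E

Derivation:
Old gcd = 15; gcd of others (without N[0]) = 15
New gcd for candidate v: gcd(15, v). Preserves old gcd iff gcd(15, v) = 15.
  Option A: v=33, gcd(15,33)=3 -> changes
  Option B: v=62, gcd(15,62)=1 -> changes
  Option C: v=49, gcd(15,49)=1 -> changes
  Option D: v=44, gcd(15,44)=1 -> changes
  Option E: v=30, gcd(15,30)=15 -> preserves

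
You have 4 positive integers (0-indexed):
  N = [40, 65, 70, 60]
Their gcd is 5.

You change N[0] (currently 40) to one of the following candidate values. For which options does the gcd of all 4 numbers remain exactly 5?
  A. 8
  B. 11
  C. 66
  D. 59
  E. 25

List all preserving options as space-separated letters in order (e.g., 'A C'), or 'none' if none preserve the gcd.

Answer: E

Derivation:
Old gcd = 5; gcd of others (without N[0]) = 5
New gcd for candidate v: gcd(5, v). Preserves old gcd iff gcd(5, v) = 5.
  Option A: v=8, gcd(5,8)=1 -> changes
  Option B: v=11, gcd(5,11)=1 -> changes
  Option C: v=66, gcd(5,66)=1 -> changes
  Option D: v=59, gcd(5,59)=1 -> changes
  Option E: v=25, gcd(5,25)=5 -> preserves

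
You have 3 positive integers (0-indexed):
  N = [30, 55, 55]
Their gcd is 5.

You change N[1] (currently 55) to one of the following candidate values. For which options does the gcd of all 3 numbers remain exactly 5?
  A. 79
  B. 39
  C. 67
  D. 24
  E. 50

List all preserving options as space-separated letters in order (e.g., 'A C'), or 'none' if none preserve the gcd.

Old gcd = 5; gcd of others (without N[1]) = 5
New gcd for candidate v: gcd(5, v). Preserves old gcd iff gcd(5, v) = 5.
  Option A: v=79, gcd(5,79)=1 -> changes
  Option B: v=39, gcd(5,39)=1 -> changes
  Option C: v=67, gcd(5,67)=1 -> changes
  Option D: v=24, gcd(5,24)=1 -> changes
  Option E: v=50, gcd(5,50)=5 -> preserves

Answer: E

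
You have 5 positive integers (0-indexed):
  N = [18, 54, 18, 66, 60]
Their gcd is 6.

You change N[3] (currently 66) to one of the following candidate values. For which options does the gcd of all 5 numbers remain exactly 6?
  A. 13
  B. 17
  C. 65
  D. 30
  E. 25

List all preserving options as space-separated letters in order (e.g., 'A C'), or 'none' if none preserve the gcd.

Old gcd = 6; gcd of others (without N[3]) = 6
New gcd for candidate v: gcd(6, v). Preserves old gcd iff gcd(6, v) = 6.
  Option A: v=13, gcd(6,13)=1 -> changes
  Option B: v=17, gcd(6,17)=1 -> changes
  Option C: v=65, gcd(6,65)=1 -> changes
  Option D: v=30, gcd(6,30)=6 -> preserves
  Option E: v=25, gcd(6,25)=1 -> changes

Answer: D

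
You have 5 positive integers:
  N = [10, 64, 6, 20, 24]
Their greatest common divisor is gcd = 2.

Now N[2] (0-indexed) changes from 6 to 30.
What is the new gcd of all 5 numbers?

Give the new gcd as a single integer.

Numbers: [10, 64, 6, 20, 24], gcd = 2
Change: index 2, 6 -> 30
gcd of the OTHER numbers (without index 2): gcd([10, 64, 20, 24]) = 2
New gcd = gcd(g_others, new_val) = gcd(2, 30) = 2

Answer: 2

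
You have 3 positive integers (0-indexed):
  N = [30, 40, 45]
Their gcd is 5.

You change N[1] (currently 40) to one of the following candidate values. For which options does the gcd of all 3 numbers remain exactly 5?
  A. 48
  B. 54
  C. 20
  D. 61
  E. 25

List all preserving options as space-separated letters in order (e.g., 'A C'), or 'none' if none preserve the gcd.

Answer: C E

Derivation:
Old gcd = 5; gcd of others (without N[1]) = 15
New gcd for candidate v: gcd(15, v). Preserves old gcd iff gcd(15, v) = 5.
  Option A: v=48, gcd(15,48)=3 -> changes
  Option B: v=54, gcd(15,54)=3 -> changes
  Option C: v=20, gcd(15,20)=5 -> preserves
  Option D: v=61, gcd(15,61)=1 -> changes
  Option E: v=25, gcd(15,25)=5 -> preserves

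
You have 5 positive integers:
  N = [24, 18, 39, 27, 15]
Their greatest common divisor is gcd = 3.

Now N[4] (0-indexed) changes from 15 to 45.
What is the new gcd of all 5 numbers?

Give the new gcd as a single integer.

Numbers: [24, 18, 39, 27, 15], gcd = 3
Change: index 4, 15 -> 45
gcd of the OTHER numbers (without index 4): gcd([24, 18, 39, 27]) = 3
New gcd = gcd(g_others, new_val) = gcd(3, 45) = 3

Answer: 3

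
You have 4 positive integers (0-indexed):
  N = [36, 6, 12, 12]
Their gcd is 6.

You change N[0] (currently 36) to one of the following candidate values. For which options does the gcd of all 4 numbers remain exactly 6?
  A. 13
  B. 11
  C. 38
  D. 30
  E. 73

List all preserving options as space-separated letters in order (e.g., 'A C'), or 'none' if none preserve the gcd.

Old gcd = 6; gcd of others (without N[0]) = 6
New gcd for candidate v: gcd(6, v). Preserves old gcd iff gcd(6, v) = 6.
  Option A: v=13, gcd(6,13)=1 -> changes
  Option B: v=11, gcd(6,11)=1 -> changes
  Option C: v=38, gcd(6,38)=2 -> changes
  Option D: v=30, gcd(6,30)=6 -> preserves
  Option E: v=73, gcd(6,73)=1 -> changes

Answer: D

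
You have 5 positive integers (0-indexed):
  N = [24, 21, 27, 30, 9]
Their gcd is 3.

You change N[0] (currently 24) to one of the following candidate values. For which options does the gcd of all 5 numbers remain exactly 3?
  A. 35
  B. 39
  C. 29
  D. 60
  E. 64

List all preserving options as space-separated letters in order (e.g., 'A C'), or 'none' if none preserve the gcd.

Answer: B D

Derivation:
Old gcd = 3; gcd of others (without N[0]) = 3
New gcd for candidate v: gcd(3, v). Preserves old gcd iff gcd(3, v) = 3.
  Option A: v=35, gcd(3,35)=1 -> changes
  Option B: v=39, gcd(3,39)=3 -> preserves
  Option C: v=29, gcd(3,29)=1 -> changes
  Option D: v=60, gcd(3,60)=3 -> preserves
  Option E: v=64, gcd(3,64)=1 -> changes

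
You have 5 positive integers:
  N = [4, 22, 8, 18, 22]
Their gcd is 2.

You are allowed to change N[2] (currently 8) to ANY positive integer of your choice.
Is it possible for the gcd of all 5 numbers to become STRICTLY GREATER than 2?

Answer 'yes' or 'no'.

Answer: no

Derivation:
Current gcd = 2
gcd of all OTHER numbers (without N[2]=8): gcd([4, 22, 18, 22]) = 2
The new gcd after any change is gcd(2, new_value).
This can be at most 2.
Since 2 = old gcd 2, the gcd can only stay the same or decrease.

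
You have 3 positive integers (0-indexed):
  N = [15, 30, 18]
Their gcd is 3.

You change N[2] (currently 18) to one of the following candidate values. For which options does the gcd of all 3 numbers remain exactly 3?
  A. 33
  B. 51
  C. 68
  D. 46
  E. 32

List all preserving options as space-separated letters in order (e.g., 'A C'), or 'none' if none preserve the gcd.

Old gcd = 3; gcd of others (without N[2]) = 15
New gcd for candidate v: gcd(15, v). Preserves old gcd iff gcd(15, v) = 3.
  Option A: v=33, gcd(15,33)=3 -> preserves
  Option B: v=51, gcd(15,51)=3 -> preserves
  Option C: v=68, gcd(15,68)=1 -> changes
  Option D: v=46, gcd(15,46)=1 -> changes
  Option E: v=32, gcd(15,32)=1 -> changes

Answer: A B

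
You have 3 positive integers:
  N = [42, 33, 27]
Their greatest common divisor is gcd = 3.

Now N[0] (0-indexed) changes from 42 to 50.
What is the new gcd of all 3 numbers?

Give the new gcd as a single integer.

Numbers: [42, 33, 27], gcd = 3
Change: index 0, 42 -> 50
gcd of the OTHER numbers (without index 0): gcd([33, 27]) = 3
New gcd = gcd(g_others, new_val) = gcd(3, 50) = 1

Answer: 1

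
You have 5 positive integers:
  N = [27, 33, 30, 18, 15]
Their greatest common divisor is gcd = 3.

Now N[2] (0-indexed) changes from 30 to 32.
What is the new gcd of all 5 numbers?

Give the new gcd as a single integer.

Numbers: [27, 33, 30, 18, 15], gcd = 3
Change: index 2, 30 -> 32
gcd of the OTHER numbers (without index 2): gcd([27, 33, 18, 15]) = 3
New gcd = gcd(g_others, new_val) = gcd(3, 32) = 1

Answer: 1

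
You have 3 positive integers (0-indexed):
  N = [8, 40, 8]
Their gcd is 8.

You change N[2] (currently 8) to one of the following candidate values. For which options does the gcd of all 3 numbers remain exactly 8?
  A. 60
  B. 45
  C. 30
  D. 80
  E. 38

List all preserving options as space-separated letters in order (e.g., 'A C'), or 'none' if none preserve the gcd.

Answer: D

Derivation:
Old gcd = 8; gcd of others (without N[2]) = 8
New gcd for candidate v: gcd(8, v). Preserves old gcd iff gcd(8, v) = 8.
  Option A: v=60, gcd(8,60)=4 -> changes
  Option B: v=45, gcd(8,45)=1 -> changes
  Option C: v=30, gcd(8,30)=2 -> changes
  Option D: v=80, gcd(8,80)=8 -> preserves
  Option E: v=38, gcd(8,38)=2 -> changes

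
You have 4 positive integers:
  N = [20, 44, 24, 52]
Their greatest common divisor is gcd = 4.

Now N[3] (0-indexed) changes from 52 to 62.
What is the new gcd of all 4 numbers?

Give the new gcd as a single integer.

Numbers: [20, 44, 24, 52], gcd = 4
Change: index 3, 52 -> 62
gcd of the OTHER numbers (without index 3): gcd([20, 44, 24]) = 4
New gcd = gcd(g_others, new_val) = gcd(4, 62) = 2

Answer: 2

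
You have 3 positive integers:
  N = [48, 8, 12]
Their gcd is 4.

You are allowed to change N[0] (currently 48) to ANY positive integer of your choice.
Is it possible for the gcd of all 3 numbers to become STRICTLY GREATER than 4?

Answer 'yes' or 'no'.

Answer: no

Derivation:
Current gcd = 4
gcd of all OTHER numbers (without N[0]=48): gcd([8, 12]) = 4
The new gcd after any change is gcd(4, new_value).
This can be at most 4.
Since 4 = old gcd 4, the gcd can only stay the same or decrease.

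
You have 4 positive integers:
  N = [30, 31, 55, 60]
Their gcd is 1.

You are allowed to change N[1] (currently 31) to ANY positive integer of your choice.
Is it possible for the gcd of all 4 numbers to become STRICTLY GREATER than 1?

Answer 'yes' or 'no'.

Answer: yes

Derivation:
Current gcd = 1
gcd of all OTHER numbers (without N[1]=31): gcd([30, 55, 60]) = 5
The new gcd after any change is gcd(5, new_value).
This can be at most 5.
Since 5 > old gcd 1, the gcd CAN increase (e.g., set N[1] = 5).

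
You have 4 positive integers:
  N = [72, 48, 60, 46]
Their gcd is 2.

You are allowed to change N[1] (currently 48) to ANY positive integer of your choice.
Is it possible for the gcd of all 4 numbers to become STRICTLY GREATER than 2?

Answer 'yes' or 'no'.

Answer: no

Derivation:
Current gcd = 2
gcd of all OTHER numbers (without N[1]=48): gcd([72, 60, 46]) = 2
The new gcd after any change is gcd(2, new_value).
This can be at most 2.
Since 2 = old gcd 2, the gcd can only stay the same or decrease.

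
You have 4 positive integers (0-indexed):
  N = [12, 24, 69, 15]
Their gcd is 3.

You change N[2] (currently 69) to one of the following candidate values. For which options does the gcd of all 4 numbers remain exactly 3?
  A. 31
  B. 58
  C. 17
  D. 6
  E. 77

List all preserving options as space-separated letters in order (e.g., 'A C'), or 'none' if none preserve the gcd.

Old gcd = 3; gcd of others (without N[2]) = 3
New gcd for candidate v: gcd(3, v). Preserves old gcd iff gcd(3, v) = 3.
  Option A: v=31, gcd(3,31)=1 -> changes
  Option B: v=58, gcd(3,58)=1 -> changes
  Option C: v=17, gcd(3,17)=1 -> changes
  Option D: v=6, gcd(3,6)=3 -> preserves
  Option E: v=77, gcd(3,77)=1 -> changes

Answer: D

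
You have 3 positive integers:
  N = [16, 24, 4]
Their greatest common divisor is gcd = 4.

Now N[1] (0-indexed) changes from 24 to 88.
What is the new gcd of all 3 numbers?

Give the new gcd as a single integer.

Numbers: [16, 24, 4], gcd = 4
Change: index 1, 24 -> 88
gcd of the OTHER numbers (without index 1): gcd([16, 4]) = 4
New gcd = gcd(g_others, new_val) = gcd(4, 88) = 4

Answer: 4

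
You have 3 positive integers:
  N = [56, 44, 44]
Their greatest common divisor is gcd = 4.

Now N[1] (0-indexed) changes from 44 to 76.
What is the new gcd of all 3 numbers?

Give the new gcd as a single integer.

Answer: 4

Derivation:
Numbers: [56, 44, 44], gcd = 4
Change: index 1, 44 -> 76
gcd of the OTHER numbers (without index 1): gcd([56, 44]) = 4
New gcd = gcd(g_others, new_val) = gcd(4, 76) = 4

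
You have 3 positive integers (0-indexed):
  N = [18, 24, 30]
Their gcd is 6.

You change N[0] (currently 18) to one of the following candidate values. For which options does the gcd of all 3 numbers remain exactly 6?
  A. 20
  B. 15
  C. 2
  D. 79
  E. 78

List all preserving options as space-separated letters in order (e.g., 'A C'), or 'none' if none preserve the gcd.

Old gcd = 6; gcd of others (without N[0]) = 6
New gcd for candidate v: gcd(6, v). Preserves old gcd iff gcd(6, v) = 6.
  Option A: v=20, gcd(6,20)=2 -> changes
  Option B: v=15, gcd(6,15)=3 -> changes
  Option C: v=2, gcd(6,2)=2 -> changes
  Option D: v=79, gcd(6,79)=1 -> changes
  Option E: v=78, gcd(6,78)=6 -> preserves

Answer: E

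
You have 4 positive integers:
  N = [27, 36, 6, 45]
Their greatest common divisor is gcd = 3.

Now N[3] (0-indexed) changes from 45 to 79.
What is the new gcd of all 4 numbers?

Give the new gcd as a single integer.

Numbers: [27, 36, 6, 45], gcd = 3
Change: index 3, 45 -> 79
gcd of the OTHER numbers (without index 3): gcd([27, 36, 6]) = 3
New gcd = gcd(g_others, new_val) = gcd(3, 79) = 1

Answer: 1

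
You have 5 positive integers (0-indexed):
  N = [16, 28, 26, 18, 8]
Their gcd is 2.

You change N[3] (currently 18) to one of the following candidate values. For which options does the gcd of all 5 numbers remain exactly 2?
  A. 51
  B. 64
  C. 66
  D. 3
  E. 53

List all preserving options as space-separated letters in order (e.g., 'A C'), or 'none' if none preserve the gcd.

Answer: B C

Derivation:
Old gcd = 2; gcd of others (without N[3]) = 2
New gcd for candidate v: gcd(2, v). Preserves old gcd iff gcd(2, v) = 2.
  Option A: v=51, gcd(2,51)=1 -> changes
  Option B: v=64, gcd(2,64)=2 -> preserves
  Option C: v=66, gcd(2,66)=2 -> preserves
  Option D: v=3, gcd(2,3)=1 -> changes
  Option E: v=53, gcd(2,53)=1 -> changes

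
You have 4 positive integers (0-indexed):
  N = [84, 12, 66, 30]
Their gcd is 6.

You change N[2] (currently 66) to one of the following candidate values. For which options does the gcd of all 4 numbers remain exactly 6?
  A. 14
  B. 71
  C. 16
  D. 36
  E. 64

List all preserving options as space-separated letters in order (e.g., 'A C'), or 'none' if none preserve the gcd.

Answer: D

Derivation:
Old gcd = 6; gcd of others (without N[2]) = 6
New gcd for candidate v: gcd(6, v). Preserves old gcd iff gcd(6, v) = 6.
  Option A: v=14, gcd(6,14)=2 -> changes
  Option B: v=71, gcd(6,71)=1 -> changes
  Option C: v=16, gcd(6,16)=2 -> changes
  Option D: v=36, gcd(6,36)=6 -> preserves
  Option E: v=64, gcd(6,64)=2 -> changes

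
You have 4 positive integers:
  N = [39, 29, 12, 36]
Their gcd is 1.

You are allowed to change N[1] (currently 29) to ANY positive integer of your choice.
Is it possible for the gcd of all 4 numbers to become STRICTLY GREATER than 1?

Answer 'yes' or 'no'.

Current gcd = 1
gcd of all OTHER numbers (without N[1]=29): gcd([39, 12, 36]) = 3
The new gcd after any change is gcd(3, new_value).
This can be at most 3.
Since 3 > old gcd 1, the gcd CAN increase (e.g., set N[1] = 3).

Answer: yes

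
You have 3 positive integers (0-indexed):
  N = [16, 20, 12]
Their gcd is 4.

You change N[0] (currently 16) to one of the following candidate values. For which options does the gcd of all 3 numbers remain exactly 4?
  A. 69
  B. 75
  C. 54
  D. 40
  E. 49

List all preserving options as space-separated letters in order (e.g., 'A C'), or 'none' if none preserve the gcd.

Old gcd = 4; gcd of others (without N[0]) = 4
New gcd for candidate v: gcd(4, v). Preserves old gcd iff gcd(4, v) = 4.
  Option A: v=69, gcd(4,69)=1 -> changes
  Option B: v=75, gcd(4,75)=1 -> changes
  Option C: v=54, gcd(4,54)=2 -> changes
  Option D: v=40, gcd(4,40)=4 -> preserves
  Option E: v=49, gcd(4,49)=1 -> changes

Answer: D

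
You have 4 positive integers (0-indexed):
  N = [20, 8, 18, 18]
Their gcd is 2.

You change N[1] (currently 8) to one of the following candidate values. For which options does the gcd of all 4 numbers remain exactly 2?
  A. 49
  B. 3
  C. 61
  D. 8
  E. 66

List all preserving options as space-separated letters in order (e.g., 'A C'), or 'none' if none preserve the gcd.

Answer: D E

Derivation:
Old gcd = 2; gcd of others (without N[1]) = 2
New gcd for candidate v: gcd(2, v). Preserves old gcd iff gcd(2, v) = 2.
  Option A: v=49, gcd(2,49)=1 -> changes
  Option B: v=3, gcd(2,3)=1 -> changes
  Option C: v=61, gcd(2,61)=1 -> changes
  Option D: v=8, gcd(2,8)=2 -> preserves
  Option E: v=66, gcd(2,66)=2 -> preserves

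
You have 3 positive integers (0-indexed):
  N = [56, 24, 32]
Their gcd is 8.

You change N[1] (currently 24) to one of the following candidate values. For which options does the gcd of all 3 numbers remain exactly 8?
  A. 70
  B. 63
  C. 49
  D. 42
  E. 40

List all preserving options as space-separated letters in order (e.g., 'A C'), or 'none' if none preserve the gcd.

Answer: E

Derivation:
Old gcd = 8; gcd of others (without N[1]) = 8
New gcd for candidate v: gcd(8, v). Preserves old gcd iff gcd(8, v) = 8.
  Option A: v=70, gcd(8,70)=2 -> changes
  Option B: v=63, gcd(8,63)=1 -> changes
  Option C: v=49, gcd(8,49)=1 -> changes
  Option D: v=42, gcd(8,42)=2 -> changes
  Option E: v=40, gcd(8,40)=8 -> preserves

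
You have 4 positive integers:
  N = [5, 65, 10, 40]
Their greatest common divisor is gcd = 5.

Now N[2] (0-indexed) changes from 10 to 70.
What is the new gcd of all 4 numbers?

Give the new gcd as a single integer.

Answer: 5

Derivation:
Numbers: [5, 65, 10, 40], gcd = 5
Change: index 2, 10 -> 70
gcd of the OTHER numbers (without index 2): gcd([5, 65, 40]) = 5
New gcd = gcd(g_others, new_val) = gcd(5, 70) = 5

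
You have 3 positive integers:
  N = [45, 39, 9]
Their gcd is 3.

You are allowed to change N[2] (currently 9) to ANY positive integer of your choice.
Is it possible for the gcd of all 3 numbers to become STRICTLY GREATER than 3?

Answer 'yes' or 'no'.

Current gcd = 3
gcd of all OTHER numbers (without N[2]=9): gcd([45, 39]) = 3
The new gcd after any change is gcd(3, new_value).
This can be at most 3.
Since 3 = old gcd 3, the gcd can only stay the same or decrease.

Answer: no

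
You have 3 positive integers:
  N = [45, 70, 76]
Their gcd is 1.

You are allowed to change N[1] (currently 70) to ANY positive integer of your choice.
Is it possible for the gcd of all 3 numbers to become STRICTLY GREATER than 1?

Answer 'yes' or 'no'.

Answer: no

Derivation:
Current gcd = 1
gcd of all OTHER numbers (without N[1]=70): gcd([45, 76]) = 1
The new gcd after any change is gcd(1, new_value).
This can be at most 1.
Since 1 = old gcd 1, the gcd can only stay the same or decrease.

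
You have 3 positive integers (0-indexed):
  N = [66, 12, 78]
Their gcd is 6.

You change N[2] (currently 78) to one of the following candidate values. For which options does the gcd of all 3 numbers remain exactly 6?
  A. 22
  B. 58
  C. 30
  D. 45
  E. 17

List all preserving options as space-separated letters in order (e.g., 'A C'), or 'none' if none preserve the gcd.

Answer: C

Derivation:
Old gcd = 6; gcd of others (without N[2]) = 6
New gcd for candidate v: gcd(6, v). Preserves old gcd iff gcd(6, v) = 6.
  Option A: v=22, gcd(6,22)=2 -> changes
  Option B: v=58, gcd(6,58)=2 -> changes
  Option C: v=30, gcd(6,30)=6 -> preserves
  Option D: v=45, gcd(6,45)=3 -> changes
  Option E: v=17, gcd(6,17)=1 -> changes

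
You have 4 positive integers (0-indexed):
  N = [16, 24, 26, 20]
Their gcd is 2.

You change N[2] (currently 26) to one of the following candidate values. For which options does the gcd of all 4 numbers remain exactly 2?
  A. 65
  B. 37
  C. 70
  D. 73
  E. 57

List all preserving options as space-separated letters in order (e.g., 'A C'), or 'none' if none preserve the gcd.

Answer: C

Derivation:
Old gcd = 2; gcd of others (without N[2]) = 4
New gcd for candidate v: gcd(4, v). Preserves old gcd iff gcd(4, v) = 2.
  Option A: v=65, gcd(4,65)=1 -> changes
  Option B: v=37, gcd(4,37)=1 -> changes
  Option C: v=70, gcd(4,70)=2 -> preserves
  Option D: v=73, gcd(4,73)=1 -> changes
  Option E: v=57, gcd(4,57)=1 -> changes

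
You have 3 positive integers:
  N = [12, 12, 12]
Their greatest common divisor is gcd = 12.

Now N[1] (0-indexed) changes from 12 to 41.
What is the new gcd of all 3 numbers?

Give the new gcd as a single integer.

Numbers: [12, 12, 12], gcd = 12
Change: index 1, 12 -> 41
gcd of the OTHER numbers (without index 1): gcd([12, 12]) = 12
New gcd = gcd(g_others, new_val) = gcd(12, 41) = 1

Answer: 1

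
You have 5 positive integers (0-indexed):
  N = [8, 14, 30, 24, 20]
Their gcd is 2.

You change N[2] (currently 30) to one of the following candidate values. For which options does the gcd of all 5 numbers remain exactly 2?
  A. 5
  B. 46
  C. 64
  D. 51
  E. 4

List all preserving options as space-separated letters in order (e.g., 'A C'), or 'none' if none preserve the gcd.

Old gcd = 2; gcd of others (without N[2]) = 2
New gcd for candidate v: gcd(2, v). Preserves old gcd iff gcd(2, v) = 2.
  Option A: v=5, gcd(2,5)=1 -> changes
  Option B: v=46, gcd(2,46)=2 -> preserves
  Option C: v=64, gcd(2,64)=2 -> preserves
  Option D: v=51, gcd(2,51)=1 -> changes
  Option E: v=4, gcd(2,4)=2 -> preserves

Answer: B C E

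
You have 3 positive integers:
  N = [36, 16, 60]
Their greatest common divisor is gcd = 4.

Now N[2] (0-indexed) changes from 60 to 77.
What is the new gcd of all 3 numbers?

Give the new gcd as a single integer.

Numbers: [36, 16, 60], gcd = 4
Change: index 2, 60 -> 77
gcd of the OTHER numbers (without index 2): gcd([36, 16]) = 4
New gcd = gcd(g_others, new_val) = gcd(4, 77) = 1

Answer: 1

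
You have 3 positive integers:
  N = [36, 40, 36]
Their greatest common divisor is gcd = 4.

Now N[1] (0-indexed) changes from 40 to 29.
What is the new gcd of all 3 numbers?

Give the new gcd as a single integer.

Numbers: [36, 40, 36], gcd = 4
Change: index 1, 40 -> 29
gcd of the OTHER numbers (without index 1): gcd([36, 36]) = 36
New gcd = gcd(g_others, new_val) = gcd(36, 29) = 1

Answer: 1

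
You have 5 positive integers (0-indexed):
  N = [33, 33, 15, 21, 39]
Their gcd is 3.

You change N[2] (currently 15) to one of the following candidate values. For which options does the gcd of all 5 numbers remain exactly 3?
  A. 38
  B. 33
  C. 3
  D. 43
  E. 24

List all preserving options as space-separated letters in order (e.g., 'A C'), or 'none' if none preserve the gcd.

Answer: B C E

Derivation:
Old gcd = 3; gcd of others (without N[2]) = 3
New gcd for candidate v: gcd(3, v). Preserves old gcd iff gcd(3, v) = 3.
  Option A: v=38, gcd(3,38)=1 -> changes
  Option B: v=33, gcd(3,33)=3 -> preserves
  Option C: v=3, gcd(3,3)=3 -> preserves
  Option D: v=43, gcd(3,43)=1 -> changes
  Option E: v=24, gcd(3,24)=3 -> preserves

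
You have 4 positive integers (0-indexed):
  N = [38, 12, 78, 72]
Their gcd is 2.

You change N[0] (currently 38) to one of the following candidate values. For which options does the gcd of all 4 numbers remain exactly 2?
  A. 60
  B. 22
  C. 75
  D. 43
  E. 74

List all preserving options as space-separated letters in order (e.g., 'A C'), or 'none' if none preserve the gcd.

Answer: B E

Derivation:
Old gcd = 2; gcd of others (without N[0]) = 6
New gcd for candidate v: gcd(6, v). Preserves old gcd iff gcd(6, v) = 2.
  Option A: v=60, gcd(6,60)=6 -> changes
  Option B: v=22, gcd(6,22)=2 -> preserves
  Option C: v=75, gcd(6,75)=3 -> changes
  Option D: v=43, gcd(6,43)=1 -> changes
  Option E: v=74, gcd(6,74)=2 -> preserves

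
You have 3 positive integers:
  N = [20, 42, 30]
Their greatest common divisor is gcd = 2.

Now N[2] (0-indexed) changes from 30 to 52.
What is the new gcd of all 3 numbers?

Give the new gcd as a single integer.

Answer: 2

Derivation:
Numbers: [20, 42, 30], gcd = 2
Change: index 2, 30 -> 52
gcd of the OTHER numbers (without index 2): gcd([20, 42]) = 2
New gcd = gcd(g_others, new_val) = gcd(2, 52) = 2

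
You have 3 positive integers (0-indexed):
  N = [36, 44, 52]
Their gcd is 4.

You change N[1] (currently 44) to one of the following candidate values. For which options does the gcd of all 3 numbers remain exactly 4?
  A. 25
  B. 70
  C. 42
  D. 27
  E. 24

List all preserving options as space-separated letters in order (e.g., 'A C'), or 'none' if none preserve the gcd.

Old gcd = 4; gcd of others (without N[1]) = 4
New gcd for candidate v: gcd(4, v). Preserves old gcd iff gcd(4, v) = 4.
  Option A: v=25, gcd(4,25)=1 -> changes
  Option B: v=70, gcd(4,70)=2 -> changes
  Option C: v=42, gcd(4,42)=2 -> changes
  Option D: v=27, gcd(4,27)=1 -> changes
  Option E: v=24, gcd(4,24)=4 -> preserves

Answer: E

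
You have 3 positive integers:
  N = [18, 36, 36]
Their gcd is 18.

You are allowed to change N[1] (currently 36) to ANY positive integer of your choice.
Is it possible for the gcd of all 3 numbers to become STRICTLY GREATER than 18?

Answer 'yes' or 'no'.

Answer: no

Derivation:
Current gcd = 18
gcd of all OTHER numbers (without N[1]=36): gcd([18, 36]) = 18
The new gcd after any change is gcd(18, new_value).
This can be at most 18.
Since 18 = old gcd 18, the gcd can only stay the same or decrease.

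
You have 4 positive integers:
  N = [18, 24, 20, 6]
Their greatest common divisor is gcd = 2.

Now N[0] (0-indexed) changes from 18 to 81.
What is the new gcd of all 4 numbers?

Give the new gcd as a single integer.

Answer: 1

Derivation:
Numbers: [18, 24, 20, 6], gcd = 2
Change: index 0, 18 -> 81
gcd of the OTHER numbers (without index 0): gcd([24, 20, 6]) = 2
New gcd = gcd(g_others, new_val) = gcd(2, 81) = 1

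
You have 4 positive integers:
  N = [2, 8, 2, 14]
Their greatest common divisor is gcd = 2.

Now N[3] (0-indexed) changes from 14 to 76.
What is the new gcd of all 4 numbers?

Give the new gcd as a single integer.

Numbers: [2, 8, 2, 14], gcd = 2
Change: index 3, 14 -> 76
gcd of the OTHER numbers (without index 3): gcd([2, 8, 2]) = 2
New gcd = gcd(g_others, new_val) = gcd(2, 76) = 2

Answer: 2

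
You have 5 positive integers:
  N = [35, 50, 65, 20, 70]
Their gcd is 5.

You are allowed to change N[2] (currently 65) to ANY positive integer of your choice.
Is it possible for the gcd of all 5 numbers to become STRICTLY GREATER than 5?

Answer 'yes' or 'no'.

Answer: no

Derivation:
Current gcd = 5
gcd of all OTHER numbers (without N[2]=65): gcd([35, 50, 20, 70]) = 5
The new gcd after any change is gcd(5, new_value).
This can be at most 5.
Since 5 = old gcd 5, the gcd can only stay the same or decrease.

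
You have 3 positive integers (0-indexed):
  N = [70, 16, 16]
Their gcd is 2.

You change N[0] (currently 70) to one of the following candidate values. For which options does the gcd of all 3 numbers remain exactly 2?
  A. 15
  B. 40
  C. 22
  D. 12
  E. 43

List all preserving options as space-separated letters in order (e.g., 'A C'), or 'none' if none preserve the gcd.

Answer: C

Derivation:
Old gcd = 2; gcd of others (without N[0]) = 16
New gcd for candidate v: gcd(16, v). Preserves old gcd iff gcd(16, v) = 2.
  Option A: v=15, gcd(16,15)=1 -> changes
  Option B: v=40, gcd(16,40)=8 -> changes
  Option C: v=22, gcd(16,22)=2 -> preserves
  Option D: v=12, gcd(16,12)=4 -> changes
  Option E: v=43, gcd(16,43)=1 -> changes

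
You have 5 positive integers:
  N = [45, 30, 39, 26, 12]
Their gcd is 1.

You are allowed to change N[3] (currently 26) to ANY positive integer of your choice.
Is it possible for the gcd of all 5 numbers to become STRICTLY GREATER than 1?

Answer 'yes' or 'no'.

Current gcd = 1
gcd of all OTHER numbers (without N[3]=26): gcd([45, 30, 39, 12]) = 3
The new gcd after any change is gcd(3, new_value).
This can be at most 3.
Since 3 > old gcd 1, the gcd CAN increase (e.g., set N[3] = 3).

Answer: yes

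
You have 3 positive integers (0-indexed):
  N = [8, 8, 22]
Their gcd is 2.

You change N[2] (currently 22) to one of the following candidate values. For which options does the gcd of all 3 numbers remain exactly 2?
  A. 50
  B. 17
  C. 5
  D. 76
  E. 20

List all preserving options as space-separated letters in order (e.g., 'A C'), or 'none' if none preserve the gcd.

Old gcd = 2; gcd of others (without N[2]) = 8
New gcd for candidate v: gcd(8, v). Preserves old gcd iff gcd(8, v) = 2.
  Option A: v=50, gcd(8,50)=2 -> preserves
  Option B: v=17, gcd(8,17)=1 -> changes
  Option C: v=5, gcd(8,5)=1 -> changes
  Option D: v=76, gcd(8,76)=4 -> changes
  Option E: v=20, gcd(8,20)=4 -> changes

Answer: A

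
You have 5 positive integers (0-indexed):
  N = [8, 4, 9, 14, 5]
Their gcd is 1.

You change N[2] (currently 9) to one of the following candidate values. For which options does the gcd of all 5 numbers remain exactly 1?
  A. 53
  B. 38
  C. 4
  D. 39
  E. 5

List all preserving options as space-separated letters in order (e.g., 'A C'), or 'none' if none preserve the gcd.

Answer: A B C D E

Derivation:
Old gcd = 1; gcd of others (without N[2]) = 1
New gcd for candidate v: gcd(1, v). Preserves old gcd iff gcd(1, v) = 1.
  Option A: v=53, gcd(1,53)=1 -> preserves
  Option B: v=38, gcd(1,38)=1 -> preserves
  Option C: v=4, gcd(1,4)=1 -> preserves
  Option D: v=39, gcd(1,39)=1 -> preserves
  Option E: v=5, gcd(1,5)=1 -> preserves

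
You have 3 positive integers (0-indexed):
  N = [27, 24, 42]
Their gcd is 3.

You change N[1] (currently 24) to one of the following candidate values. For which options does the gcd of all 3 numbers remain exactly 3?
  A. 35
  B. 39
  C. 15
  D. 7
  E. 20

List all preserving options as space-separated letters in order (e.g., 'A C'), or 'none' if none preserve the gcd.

Answer: B C

Derivation:
Old gcd = 3; gcd of others (without N[1]) = 3
New gcd for candidate v: gcd(3, v). Preserves old gcd iff gcd(3, v) = 3.
  Option A: v=35, gcd(3,35)=1 -> changes
  Option B: v=39, gcd(3,39)=3 -> preserves
  Option C: v=15, gcd(3,15)=3 -> preserves
  Option D: v=7, gcd(3,7)=1 -> changes
  Option E: v=20, gcd(3,20)=1 -> changes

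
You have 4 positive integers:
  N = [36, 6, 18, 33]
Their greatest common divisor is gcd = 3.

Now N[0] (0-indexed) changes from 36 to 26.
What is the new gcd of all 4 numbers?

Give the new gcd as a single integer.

Numbers: [36, 6, 18, 33], gcd = 3
Change: index 0, 36 -> 26
gcd of the OTHER numbers (without index 0): gcd([6, 18, 33]) = 3
New gcd = gcd(g_others, new_val) = gcd(3, 26) = 1

Answer: 1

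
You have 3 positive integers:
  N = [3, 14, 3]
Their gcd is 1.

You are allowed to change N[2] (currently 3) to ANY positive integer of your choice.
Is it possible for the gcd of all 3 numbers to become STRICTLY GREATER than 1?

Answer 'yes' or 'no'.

Answer: no

Derivation:
Current gcd = 1
gcd of all OTHER numbers (without N[2]=3): gcd([3, 14]) = 1
The new gcd after any change is gcd(1, new_value).
This can be at most 1.
Since 1 = old gcd 1, the gcd can only stay the same or decrease.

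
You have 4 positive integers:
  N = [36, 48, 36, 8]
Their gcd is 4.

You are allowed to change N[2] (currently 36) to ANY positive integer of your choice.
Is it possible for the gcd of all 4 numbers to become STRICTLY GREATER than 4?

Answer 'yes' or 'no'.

Answer: no

Derivation:
Current gcd = 4
gcd of all OTHER numbers (without N[2]=36): gcd([36, 48, 8]) = 4
The new gcd after any change is gcd(4, new_value).
This can be at most 4.
Since 4 = old gcd 4, the gcd can only stay the same or decrease.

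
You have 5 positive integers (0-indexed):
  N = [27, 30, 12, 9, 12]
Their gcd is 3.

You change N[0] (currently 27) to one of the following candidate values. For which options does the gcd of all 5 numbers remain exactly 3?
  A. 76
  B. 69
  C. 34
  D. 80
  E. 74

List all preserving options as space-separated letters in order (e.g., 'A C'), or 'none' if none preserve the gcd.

Old gcd = 3; gcd of others (without N[0]) = 3
New gcd for candidate v: gcd(3, v). Preserves old gcd iff gcd(3, v) = 3.
  Option A: v=76, gcd(3,76)=1 -> changes
  Option B: v=69, gcd(3,69)=3 -> preserves
  Option C: v=34, gcd(3,34)=1 -> changes
  Option D: v=80, gcd(3,80)=1 -> changes
  Option E: v=74, gcd(3,74)=1 -> changes

Answer: B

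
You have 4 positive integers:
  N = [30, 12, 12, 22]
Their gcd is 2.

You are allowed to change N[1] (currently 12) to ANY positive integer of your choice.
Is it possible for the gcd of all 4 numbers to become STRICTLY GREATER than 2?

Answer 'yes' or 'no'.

Answer: no

Derivation:
Current gcd = 2
gcd of all OTHER numbers (without N[1]=12): gcd([30, 12, 22]) = 2
The new gcd after any change is gcd(2, new_value).
This can be at most 2.
Since 2 = old gcd 2, the gcd can only stay the same or decrease.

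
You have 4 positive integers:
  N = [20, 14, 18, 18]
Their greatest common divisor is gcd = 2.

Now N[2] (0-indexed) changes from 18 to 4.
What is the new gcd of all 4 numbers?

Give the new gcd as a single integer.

Answer: 2

Derivation:
Numbers: [20, 14, 18, 18], gcd = 2
Change: index 2, 18 -> 4
gcd of the OTHER numbers (without index 2): gcd([20, 14, 18]) = 2
New gcd = gcd(g_others, new_val) = gcd(2, 4) = 2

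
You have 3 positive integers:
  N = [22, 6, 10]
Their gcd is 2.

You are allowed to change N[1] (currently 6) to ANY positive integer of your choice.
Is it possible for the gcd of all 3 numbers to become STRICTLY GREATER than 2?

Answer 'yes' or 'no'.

Current gcd = 2
gcd of all OTHER numbers (without N[1]=6): gcd([22, 10]) = 2
The new gcd after any change is gcd(2, new_value).
This can be at most 2.
Since 2 = old gcd 2, the gcd can only stay the same or decrease.

Answer: no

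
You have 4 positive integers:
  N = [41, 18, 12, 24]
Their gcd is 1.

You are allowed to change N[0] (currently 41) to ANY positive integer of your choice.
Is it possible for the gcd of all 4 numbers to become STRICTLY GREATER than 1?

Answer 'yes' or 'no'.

Current gcd = 1
gcd of all OTHER numbers (without N[0]=41): gcd([18, 12, 24]) = 6
The new gcd after any change is gcd(6, new_value).
This can be at most 6.
Since 6 > old gcd 1, the gcd CAN increase (e.g., set N[0] = 6).

Answer: yes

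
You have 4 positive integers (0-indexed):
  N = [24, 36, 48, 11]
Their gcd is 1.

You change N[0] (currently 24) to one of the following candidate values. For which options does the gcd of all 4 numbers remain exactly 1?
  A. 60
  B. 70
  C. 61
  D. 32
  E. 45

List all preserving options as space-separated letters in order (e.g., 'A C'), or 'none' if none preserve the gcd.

Answer: A B C D E

Derivation:
Old gcd = 1; gcd of others (without N[0]) = 1
New gcd for candidate v: gcd(1, v). Preserves old gcd iff gcd(1, v) = 1.
  Option A: v=60, gcd(1,60)=1 -> preserves
  Option B: v=70, gcd(1,70)=1 -> preserves
  Option C: v=61, gcd(1,61)=1 -> preserves
  Option D: v=32, gcd(1,32)=1 -> preserves
  Option E: v=45, gcd(1,45)=1 -> preserves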